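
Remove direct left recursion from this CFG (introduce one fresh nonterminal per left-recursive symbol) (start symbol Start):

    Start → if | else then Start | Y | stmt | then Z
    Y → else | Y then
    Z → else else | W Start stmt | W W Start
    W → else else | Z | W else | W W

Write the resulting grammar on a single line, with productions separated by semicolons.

Directly left-recursive nonterminals: Y, W.
For Y: α = {then}, β = {else}. Rewrite as Y → β Y1 and Y1 → α Y1 | ε.
For W: α = {else, W}, β = {else else, Z}. Rewrite as W → β W1 and W1 → α W1 | ε.

Start → if | else then Start | Y | stmt | then Z; Y → else Y1; Z → else else | W Start stmt | W W Start; W → else else W1 | Z W1; Y1 → then Y1 | epsilon; W1 → else W1 | W W1 | epsilon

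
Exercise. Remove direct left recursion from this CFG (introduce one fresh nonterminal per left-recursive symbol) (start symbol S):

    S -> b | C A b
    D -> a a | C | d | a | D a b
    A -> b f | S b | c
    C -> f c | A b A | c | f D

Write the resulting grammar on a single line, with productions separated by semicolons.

S -> b | C A b; D -> a a D' | C D' | d D' | a D'; A -> b f | S b | c; C -> f c | A b A | c | f D; D' -> a b D' | ε

Left recursion appears on D.
For D: α = {a b}, β = {a a, C, d, a}. Rewrite as D → β D' and D' → α D' | ε.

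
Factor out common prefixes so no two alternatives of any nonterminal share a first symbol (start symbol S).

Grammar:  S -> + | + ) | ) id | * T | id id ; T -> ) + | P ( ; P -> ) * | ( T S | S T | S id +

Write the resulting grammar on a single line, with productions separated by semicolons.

S -> ) id | * T | id id | + S'; T -> ) + | P (; P -> ) * | ( T S | S P'; S' -> epsilon | ); P' -> T | id +

S has alternatives sharing prefix '+': factor to S → + S' with S' → ε | ).
P has alternatives sharing prefix 'S': factor to P → S P' with P' → T | id +.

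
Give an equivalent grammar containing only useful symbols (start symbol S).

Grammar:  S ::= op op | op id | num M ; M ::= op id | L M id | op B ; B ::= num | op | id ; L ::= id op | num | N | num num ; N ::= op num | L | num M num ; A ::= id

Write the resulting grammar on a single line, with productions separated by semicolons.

S ::= op op | op id | num M; M ::= op id | L M id | op B; B ::= num | op | id; L ::= id op | num | N | num num; N ::= op num | L | num M num

Generating nonterminals: {A, B, L, M, N, S}.
Reachable from S after that: {B, L, M, N, S}.
Removed useless symbols: {A} and every production mentioning them.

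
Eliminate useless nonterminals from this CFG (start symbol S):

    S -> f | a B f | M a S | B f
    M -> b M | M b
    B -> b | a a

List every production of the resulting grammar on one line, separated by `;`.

Generating nonterminals: {B, S}.
Reachable from S after that: {B, S}.
Removed useless symbols: {M} and every production mentioning them.

S -> f | a B f | B f; B -> b | a a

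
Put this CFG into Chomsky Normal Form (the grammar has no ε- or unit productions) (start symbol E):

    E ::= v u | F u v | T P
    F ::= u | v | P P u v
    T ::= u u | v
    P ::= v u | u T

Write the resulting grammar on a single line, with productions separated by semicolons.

E ::= X1 X2 | F Y1 | T P; F ::= u | v | P Y2; T ::= X2 X2 | v; P ::= X1 X2 | X2 T; X1 ::= v; X2 ::= u; Y1 ::= X2 X1; Y2 ::= P Y3; Y3 ::= X2 X1

Introduce a nonterminal for each terminal appearing in a rule of length ≥ 2: X1 → v, X2 → u.
Binarize each right-hand side of length ≥ 3 by chaining fresh nonterminals (Y1, Y2, …): affected rules were E → F X2 X1; F → P P X2 X1.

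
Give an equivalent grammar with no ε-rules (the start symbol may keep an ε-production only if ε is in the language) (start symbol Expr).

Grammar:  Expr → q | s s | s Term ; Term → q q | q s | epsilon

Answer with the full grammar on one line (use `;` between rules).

Expr → q | s s | s Term | s; Term → q q | q s

The nullable symbols are {Term}.
ε ∉ L(G), so no ε-production is kept.
For each production, add variants omitting each subset of nullable occurrences: Expr → s Term gives s Term | s.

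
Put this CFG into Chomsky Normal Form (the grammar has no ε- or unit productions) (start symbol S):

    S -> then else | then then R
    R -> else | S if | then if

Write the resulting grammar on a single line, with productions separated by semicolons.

Introduce a nonterminal for each terminal appearing in a rule of length ≥ 2: X1 → then, X2 → else, X3 → if.
Binarize each right-hand side of length ≥ 3 by chaining fresh nonterminals (Y1, Y2, …): affected rules were S → X1 X1 R.

S -> X1 X2 | X1 Y1; R -> else | S X3 | X1 X3; X1 -> then; X2 -> else; X3 -> if; Y1 -> X1 R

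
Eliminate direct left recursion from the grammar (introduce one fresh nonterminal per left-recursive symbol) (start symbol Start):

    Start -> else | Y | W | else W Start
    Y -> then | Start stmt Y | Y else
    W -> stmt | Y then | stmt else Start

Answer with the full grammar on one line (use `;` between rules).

Left recursion appears on Y.
For Y: α = {else}, β = {then, Start stmt Y}. Rewrite as Y → β Y1 and Y1 → α Y1 | ε.

Start -> else | Y | W | else W Start; Y -> then Y1 | Start stmt Y Y1; W -> stmt | Y then | stmt else Start; Y1 -> else Y1 | ε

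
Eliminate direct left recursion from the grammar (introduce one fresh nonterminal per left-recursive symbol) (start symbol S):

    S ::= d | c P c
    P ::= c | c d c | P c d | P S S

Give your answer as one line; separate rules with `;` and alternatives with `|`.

S ::= d | c P c; P ::= c P' | c d c P'; P' ::= c d P' | S S P' | epsilon

Left recursion appears on P.
For P: α = {c d, S S}, β = {c, c d c}. Rewrite as P → β P' and P' → α P' | ε.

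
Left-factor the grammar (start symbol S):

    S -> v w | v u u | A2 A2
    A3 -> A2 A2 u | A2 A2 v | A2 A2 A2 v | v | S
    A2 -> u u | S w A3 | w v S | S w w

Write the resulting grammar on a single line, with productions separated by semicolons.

S has alternatives sharing prefix 'v': factor to S → v S' with S' → w | u u.
A3 has alternatives sharing prefix 'A2 A2': factor to A3 → A2 A2 A3' with A3' → u | v | A2 v.
A2 has alternatives sharing prefix 'S w': factor to A2 → S w A2' with A2' → A3 | w.

S -> A2 A2 | v S'; A3 -> v | S | A2 A2 A3'; A2 -> u u | w v S | S w A2'; S' -> w | u u; A3' -> u | v | A2 v; A2' -> A3 | w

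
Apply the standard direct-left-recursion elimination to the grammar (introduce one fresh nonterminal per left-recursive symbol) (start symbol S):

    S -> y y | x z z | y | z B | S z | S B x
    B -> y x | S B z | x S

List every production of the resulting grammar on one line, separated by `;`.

S -> y y S' | x z z S' | y S' | z B S'; B -> y x | S B z | x S; S' -> z S' | B x S' | ε

Left recursion appears on S.
For S: α = {z, B x}, β = {y y, x z z, y, z B}. Rewrite as S → β S' and S' → α S' | ε.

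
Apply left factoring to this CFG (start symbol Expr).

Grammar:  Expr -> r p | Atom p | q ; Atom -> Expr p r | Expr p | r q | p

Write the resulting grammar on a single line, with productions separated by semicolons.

Atom has alternatives sharing prefix 'Expr p': factor to Atom → Expr p Atom1 with Atom1 → r | ε.

Expr -> r p | Atom p | q; Atom -> r q | p | Expr p Atom1; Atom1 -> r | ε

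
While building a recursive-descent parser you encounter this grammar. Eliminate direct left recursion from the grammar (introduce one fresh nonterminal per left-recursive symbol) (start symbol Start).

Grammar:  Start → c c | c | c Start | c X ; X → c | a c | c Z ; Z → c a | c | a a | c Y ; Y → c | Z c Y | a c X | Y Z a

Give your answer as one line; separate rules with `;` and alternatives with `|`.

Start → c c | c | c Start | c X; X → c | a c | c Z; Z → c a | c | a a | c Y; Y → c Y1 | Z c Y Y1 | a c X Y1; Y1 → Z a Y1 | ε

Y is directly left-recursive.
For Y: α = {Z a}, β = {c, Z c Y, a c X}. Rewrite as Y → β Y1 and Y1 → α Y1 | ε.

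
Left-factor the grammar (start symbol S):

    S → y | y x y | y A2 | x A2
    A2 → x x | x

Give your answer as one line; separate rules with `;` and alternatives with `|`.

S has alternatives sharing prefix 'y': factor to S → y S' with S' → ε | x y | A2.
A2 has alternatives sharing prefix 'x': factor to A2 → x A2' with A2' → x | ε.

S → x A2 | y S'; A2 → x A2'; S' → ε | x y | A2; A2' → x | ε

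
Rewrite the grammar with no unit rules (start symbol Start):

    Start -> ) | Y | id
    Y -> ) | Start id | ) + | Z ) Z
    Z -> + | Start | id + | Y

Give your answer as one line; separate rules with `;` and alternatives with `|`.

Unit pairs: Start ⇒* {Y}; Z ⇒* {Start, Y}.
For every A with A ⇒* B via unit rules, add B's non-unit alternatives to A; then delete every rule of the form X → Y.

Start -> ) | id | Start id | ) + | Z ) Z; Y -> ) | Start id | ) + | Z ) Z; Z -> + | id + | ) | id | Start id | ) + | Z ) Z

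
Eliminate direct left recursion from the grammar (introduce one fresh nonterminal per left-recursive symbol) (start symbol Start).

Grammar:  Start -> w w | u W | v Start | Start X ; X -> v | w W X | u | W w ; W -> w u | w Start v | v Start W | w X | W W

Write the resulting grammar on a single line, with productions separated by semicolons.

Start -> w w Start1 | u W Start1 | v Start Start1; X -> v | w W X | u | W w; W -> w u W1 | w Start v W1 | v Start W W1 | w X W1; Start1 -> X Start1 | eps; W1 -> W W1 | eps

Start, W are directly left-recursive.
For Start: α = {X}, β = {w w, u W, v Start}. Rewrite as Start → β Start1 and Start1 → α Start1 | ε.
For W: α = {W}, β = {w u, w Start v, v Start W, w X}. Rewrite as W → β W1 and W1 → α W1 | ε.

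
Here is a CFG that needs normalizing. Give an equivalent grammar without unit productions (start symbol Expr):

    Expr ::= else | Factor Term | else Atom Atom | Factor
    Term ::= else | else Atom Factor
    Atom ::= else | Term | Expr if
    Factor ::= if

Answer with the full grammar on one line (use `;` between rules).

Expr ::= if | else | Factor Term | else Atom Atom; Term ::= else | else Atom Factor; Atom ::= else | else Atom Factor | Expr if; Factor ::= if

Unit pairs: Atom ⇒* {Term}; Expr ⇒* {Factor}.
Replace each nonterminal's rules with the union of the non-unit rules of every nonterminal it unit-derives.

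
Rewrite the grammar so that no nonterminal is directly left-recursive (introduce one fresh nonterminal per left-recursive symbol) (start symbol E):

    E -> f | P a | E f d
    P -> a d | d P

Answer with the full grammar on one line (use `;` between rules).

E -> f E' | P a E'; P -> a d | d P; E' -> f d E' | eps

Directly left-recursive nonterminal: E.
For E: α = {f d}, β = {f, P a}. Rewrite as E → β E' and E' → α E' | ε.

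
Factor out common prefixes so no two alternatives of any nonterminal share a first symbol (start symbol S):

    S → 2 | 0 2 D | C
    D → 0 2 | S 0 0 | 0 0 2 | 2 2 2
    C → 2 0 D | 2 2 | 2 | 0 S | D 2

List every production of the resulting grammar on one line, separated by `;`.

D has alternatives sharing prefix '0': factor to D → 0 D' with D' → 2 | 0 2.
C has alternatives sharing prefix '2': factor to C → 2 C' with C' → 0 D | 2 | ε.

S → 2 | 0 2 D | C; D → S 0 0 | 2 2 2 | 0 D'; C → 0 S | D 2 | 2 C'; D' → 2 | 0 2; C' → 0 D | 2 | ε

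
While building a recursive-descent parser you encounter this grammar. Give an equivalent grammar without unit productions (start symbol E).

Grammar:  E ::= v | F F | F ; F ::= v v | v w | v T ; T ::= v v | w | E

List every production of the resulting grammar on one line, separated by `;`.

Unit pairs: E ⇒* {F}; T ⇒* {E, F}.
For each unit pair (A, B), copy every non-unit production of B to A, then drop all unit productions.

E ::= v | F F | v v | v w | v T; F ::= v v | v w | v T; T ::= v | F F | v v | v w | v T | w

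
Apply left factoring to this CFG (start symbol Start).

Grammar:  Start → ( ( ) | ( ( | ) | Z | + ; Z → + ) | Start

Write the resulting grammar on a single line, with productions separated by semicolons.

Start → ) | Z | + | ( ( Start1; Z → + ) | Start; Start1 → ) | ε

Start has alternatives sharing prefix '( (': factor to Start → ( ( Start1 with Start1 → ) | ε.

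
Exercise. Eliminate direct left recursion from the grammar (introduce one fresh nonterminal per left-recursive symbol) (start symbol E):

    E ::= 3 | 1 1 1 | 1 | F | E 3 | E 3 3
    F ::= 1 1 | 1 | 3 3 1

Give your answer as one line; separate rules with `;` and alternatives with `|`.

E ::= 3 E' | 1 1 1 E' | 1 E' | F E'; F ::= 1 1 | 1 | 3 3 1; E' ::= 3 E' | 3 3 E' | ε

E is directly left-recursive.
For E: α = {3, 3 3}, β = {3, 1 1 1, 1, F}. Rewrite as E → β E' and E' → α E' | ε.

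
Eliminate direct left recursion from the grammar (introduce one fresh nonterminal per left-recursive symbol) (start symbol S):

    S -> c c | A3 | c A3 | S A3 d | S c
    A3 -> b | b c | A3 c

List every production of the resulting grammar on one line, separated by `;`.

S -> c c S' | A3 S' | c A3 S'; A3 -> b A3' | b c A3'; S' -> A3 d S' | c S' | ε; A3' -> c A3' | ε

Left recursion appears on S, A3.
For S: α = {A3 d, c}, β = {c c, A3, c A3}. Rewrite as S → β S' and S' → α S' | ε.
For A3: α = {c}, β = {b, b c}. Rewrite as A3 → β A3' and A3' → α A3' | ε.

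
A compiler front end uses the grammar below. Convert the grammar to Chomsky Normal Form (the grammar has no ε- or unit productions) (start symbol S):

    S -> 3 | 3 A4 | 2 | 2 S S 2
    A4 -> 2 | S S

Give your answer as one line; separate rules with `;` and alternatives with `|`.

S -> 3 | X1 A4 | 2 | X2 Y1; A4 -> 2 | S S; X1 -> 3; X2 -> 2; Y1 -> S Y2; Y2 -> S X2

Introduce a nonterminal for each terminal appearing in a rule of length ≥ 2: X1 → 3, X2 → 2.
Binarize each right-hand side of length ≥ 3 by chaining fresh nonterminals (Y1, Y2, …): affected rules were S → X2 S S X2.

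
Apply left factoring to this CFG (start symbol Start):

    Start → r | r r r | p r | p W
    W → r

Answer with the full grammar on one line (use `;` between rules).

Start → r Start1 | p Start2; W → r; Start1 → ε | r r; Start2 → r | W

Start has alternatives sharing prefix 'r': factor to Start → r Start1 with Start1 → ε | r r.
Start has alternatives sharing prefix 'p': factor to Start → p Start2 with Start2 → r | W.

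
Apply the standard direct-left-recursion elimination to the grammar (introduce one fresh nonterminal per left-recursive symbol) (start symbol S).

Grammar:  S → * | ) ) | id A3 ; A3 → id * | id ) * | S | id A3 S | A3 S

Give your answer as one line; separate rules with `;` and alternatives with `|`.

S → * | ) ) | id A3; A3 → id * A3' | id ) * A3' | S A3' | id A3 S A3'; A3' → S A3' | ε

Left recursion appears on A3.
For A3: α = {S}, β = {id *, id ) *, S, id A3 S}. Rewrite as A3 → β A3' and A3' → α A3' | ε.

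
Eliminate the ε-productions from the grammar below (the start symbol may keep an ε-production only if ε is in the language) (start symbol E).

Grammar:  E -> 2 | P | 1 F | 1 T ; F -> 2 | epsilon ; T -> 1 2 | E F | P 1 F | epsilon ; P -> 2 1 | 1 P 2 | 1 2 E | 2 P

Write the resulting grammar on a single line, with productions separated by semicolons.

Nullable nonterminals: {F, T}.
ε ∉ L(G), so no ε-production is kept.
Add the nullable-subset variants: E → 1 F gives 1 F | 1. T → E F gives E F | E. T → P 1 F gives P 1 F | P 1.

E -> 2 | P | 1 F | 1 | 1 T; F -> 2; T -> 1 2 | E F | E | P 1 F | P 1; P -> 2 1 | 1 P 2 | 1 2 E | 2 P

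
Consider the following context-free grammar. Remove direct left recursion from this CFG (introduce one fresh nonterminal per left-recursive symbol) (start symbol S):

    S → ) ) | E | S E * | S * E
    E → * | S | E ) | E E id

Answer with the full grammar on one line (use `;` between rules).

S → ) ) S' | E S'; E → * E' | S E'; S' → E * S' | * E S' | ε; E' → ) E' | E id E' | ε

Directly left-recursive nonterminals: S, E.
For S: α = {E *, * E}, β = {) ), E}. Rewrite as S → β S' and S' → α S' | ε.
For E: α = {), E id}, β = {*, S}. Rewrite as E → β E' and E' → α E' | ε.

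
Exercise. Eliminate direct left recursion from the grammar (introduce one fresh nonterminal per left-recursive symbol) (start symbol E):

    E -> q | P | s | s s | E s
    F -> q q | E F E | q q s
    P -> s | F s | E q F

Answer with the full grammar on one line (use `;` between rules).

E -> q E' | P E' | s E' | s s E'; F -> q q | E F E | q q s; P -> s | F s | E q F; E' -> s E' | epsilon

E is directly left-recursive.
For E: α = {s}, β = {q, P, s, s s}. Rewrite as E → β E' and E' → α E' | ε.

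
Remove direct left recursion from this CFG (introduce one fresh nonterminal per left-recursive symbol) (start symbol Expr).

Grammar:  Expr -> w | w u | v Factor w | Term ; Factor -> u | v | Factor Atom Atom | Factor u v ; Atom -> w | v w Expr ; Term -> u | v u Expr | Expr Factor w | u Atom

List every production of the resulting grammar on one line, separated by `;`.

Directly left-recursive nonterminal: Factor.
For Factor: α = {Atom Atom, u v}, β = {u, v}. Rewrite as Factor → β Factor1 and Factor1 → α Factor1 | ε.

Expr -> w | w u | v Factor w | Term; Factor -> u Factor1 | v Factor1; Atom -> w | v w Expr; Term -> u | v u Expr | Expr Factor w | u Atom; Factor1 -> Atom Atom Factor1 | u v Factor1 | ε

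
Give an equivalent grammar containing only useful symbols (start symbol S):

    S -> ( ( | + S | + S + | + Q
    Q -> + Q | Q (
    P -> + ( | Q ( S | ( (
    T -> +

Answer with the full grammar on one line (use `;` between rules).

S -> ( ( | + S | + S +

Generating nonterminals: {P, S, T}.
Reachable from S after that: {S}.
Removed useless symbols: {P, Q, T} and every production mentioning them.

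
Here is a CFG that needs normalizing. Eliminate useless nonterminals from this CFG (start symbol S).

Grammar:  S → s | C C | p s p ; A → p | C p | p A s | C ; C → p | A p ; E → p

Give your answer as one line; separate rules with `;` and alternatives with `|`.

Generating nonterminals: {A, C, E, S}.
Reachable from S after that: {A, C, S}.
Removed useless symbols: {E} and every production mentioning them.

S → s | C C | p s p; A → p | C p | p A s | C; C → p | A p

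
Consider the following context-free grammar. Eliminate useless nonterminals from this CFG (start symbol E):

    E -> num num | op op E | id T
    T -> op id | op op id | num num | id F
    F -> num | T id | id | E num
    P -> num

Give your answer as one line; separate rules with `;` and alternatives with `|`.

Generating nonterminals: {E, F, P, T}.
Reachable from E after that: {E, F, T}.
Removed useless symbols: {P} and every production mentioning them.

E -> num num | op op E | id T; T -> op id | op op id | num num | id F; F -> num | T id | id | E num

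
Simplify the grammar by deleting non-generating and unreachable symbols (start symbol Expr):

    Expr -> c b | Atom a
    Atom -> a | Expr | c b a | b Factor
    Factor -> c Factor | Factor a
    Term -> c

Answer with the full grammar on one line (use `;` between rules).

Generating nonterminals: {Atom, Expr, Term}.
Reachable from Expr after that: {Atom, Expr}.
Removed useless symbols: {Factor, Term} and every production mentioning them.

Expr -> c b | Atom a; Atom -> a | Expr | c b a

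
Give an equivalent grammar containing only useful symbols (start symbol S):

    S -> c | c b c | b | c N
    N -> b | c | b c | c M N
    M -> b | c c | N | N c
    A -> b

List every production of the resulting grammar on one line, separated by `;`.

Generating nonterminals: {A, M, N, S}.
Reachable from S after that: {M, N, S}.
Removed useless symbols: {A} and every production mentioning them.

S -> c | c b c | b | c N; N -> b | c | b c | c M N; M -> b | c c | N | N c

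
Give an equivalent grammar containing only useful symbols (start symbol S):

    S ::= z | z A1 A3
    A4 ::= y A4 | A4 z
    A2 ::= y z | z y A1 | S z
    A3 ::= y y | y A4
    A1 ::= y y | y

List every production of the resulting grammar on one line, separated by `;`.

Generating nonterminals: {A1, A2, A3, S}.
Reachable from S after that: {A1, A3, S}.
Removed useless symbols: {A2, A4} and every production mentioning them.

S ::= z | z A1 A3; A3 ::= y y; A1 ::= y y | y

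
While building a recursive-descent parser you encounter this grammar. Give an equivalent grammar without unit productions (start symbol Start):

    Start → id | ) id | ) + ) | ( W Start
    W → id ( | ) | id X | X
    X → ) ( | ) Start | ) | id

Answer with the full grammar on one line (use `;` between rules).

Start → id | ) id | ) + ) | ( W Start; W → ) ( | ) Start | ) | id | id ( | id X; X → ) ( | ) Start | ) | id

Unit pairs: W ⇒* {X}.
For every A with A ⇒* B via unit rules, add B's non-unit alternatives to A; then delete every rule of the form X → Y.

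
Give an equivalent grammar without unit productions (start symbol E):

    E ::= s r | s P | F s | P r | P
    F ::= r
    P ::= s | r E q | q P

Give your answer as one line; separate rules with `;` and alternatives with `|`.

E ::= s r | s P | F s | P r | s | r E q | q P; F ::= r; P ::= s | r E q | q P

Unit pairs: E ⇒* {P}.
Replace each nonterminal's rules with the union of the non-unit rules of every nonterminal it unit-derives.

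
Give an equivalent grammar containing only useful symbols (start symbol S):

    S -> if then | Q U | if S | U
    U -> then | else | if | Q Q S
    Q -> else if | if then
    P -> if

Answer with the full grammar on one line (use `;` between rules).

Generating nonterminals: {P, Q, S, U}.
Reachable from S after that: {Q, S, U}.
Removed useless symbols: {P} and every production mentioning them.

S -> if then | Q U | if S | U; U -> then | else | if | Q Q S; Q -> else if | if then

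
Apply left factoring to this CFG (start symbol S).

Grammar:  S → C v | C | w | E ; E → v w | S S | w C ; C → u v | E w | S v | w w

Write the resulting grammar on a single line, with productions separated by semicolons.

S → w | E | C S'; E → v w | S S | w C; C → u v | E w | S v | w w; S' → v | ε

S has alternatives sharing prefix 'C': factor to S → C S' with S' → v | ε.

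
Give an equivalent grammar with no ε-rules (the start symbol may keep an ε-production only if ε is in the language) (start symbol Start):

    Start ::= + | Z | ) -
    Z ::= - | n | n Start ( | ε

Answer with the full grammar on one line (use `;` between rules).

Start ::= + | Z | ) - | ε; Z ::= - | n | n Start ( | n (

Nullable nonterminals: {Start, Z}.
ε ∈ L(G) since Start is nullable, so keep Start → ε.
Expand every rule over subsets of its nullable positions: Z → n Start ( gives n Start ( | n (.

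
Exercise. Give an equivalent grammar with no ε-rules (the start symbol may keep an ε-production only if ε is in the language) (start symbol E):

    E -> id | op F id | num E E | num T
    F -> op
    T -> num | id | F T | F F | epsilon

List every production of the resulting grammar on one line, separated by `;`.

E -> id | op F id | num E E | num T | num; F -> op; T -> num | id | F T | F | F F

The nullable symbols are {T}.
ε ∉ L(G), so no ε-production is kept.
Add the nullable-subset variants: E → num T gives num T | num. T → F T gives F T | F.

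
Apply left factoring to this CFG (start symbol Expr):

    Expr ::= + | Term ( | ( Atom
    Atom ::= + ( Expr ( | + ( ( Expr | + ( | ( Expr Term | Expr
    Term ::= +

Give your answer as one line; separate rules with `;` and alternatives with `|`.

Expr ::= + | Term ( | ( Atom; Atom ::= ( Expr Term | Expr | + ( Atom1; Term ::= +; Atom1 ::= Expr ( | ( Expr | ε

Atom has alternatives sharing prefix '+ (': factor to Atom → + ( Atom1 with Atom1 → Expr ( | ( Expr | ε.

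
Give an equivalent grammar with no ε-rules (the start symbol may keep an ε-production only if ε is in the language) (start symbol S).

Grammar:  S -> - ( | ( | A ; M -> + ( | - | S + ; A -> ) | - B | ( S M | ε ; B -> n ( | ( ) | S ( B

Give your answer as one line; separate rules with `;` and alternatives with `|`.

S -> - ( | ( | A | ε; M -> + ( | - | S + | +; A -> ) | - B | ( S M | ( M; B -> n ( | ( ) | S ( B | ( B

Nullable set = {A, S}.
ε ∈ L(G) since S is nullable, so keep S → ε.
Add the nullable-subset variants: M → S + gives S + | +. A → ( S M gives ( S M | ( M. B → S ( B gives S ( B | ( B.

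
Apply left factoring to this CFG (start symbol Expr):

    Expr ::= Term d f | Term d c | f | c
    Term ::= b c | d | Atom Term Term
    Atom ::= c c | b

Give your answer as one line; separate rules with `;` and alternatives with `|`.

Expr has alternatives sharing prefix 'Term d': factor to Expr → Term d Expr1 with Expr1 → f | c.

Expr ::= f | c | Term d Expr1; Term ::= b c | d | Atom Term Term; Atom ::= c c | b; Expr1 ::= f | c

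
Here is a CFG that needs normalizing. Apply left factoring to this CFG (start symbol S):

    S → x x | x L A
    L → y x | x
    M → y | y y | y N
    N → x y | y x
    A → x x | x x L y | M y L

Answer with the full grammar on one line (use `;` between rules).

S → x S'; L → y x | x; M → y M'; N → x y | y x; A → M y L | x x A'; S' → x | L A; M' → ε | y | N; A' → ε | L y

S has alternatives sharing prefix 'x': factor to S → x S' with S' → x | L A.
M has alternatives sharing prefix 'y': factor to M → y M' with M' → ε | y | N.
A has alternatives sharing prefix 'x x': factor to A → x x A' with A' → ε | L y.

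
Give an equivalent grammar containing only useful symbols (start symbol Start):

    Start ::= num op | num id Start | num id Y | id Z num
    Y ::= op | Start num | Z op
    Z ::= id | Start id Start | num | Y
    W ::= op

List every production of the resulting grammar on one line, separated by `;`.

Generating nonterminals: {Start, W, Y, Z}.
Reachable from Start after that: {Start, Y, Z}.
Removed useless symbols: {W} and every production mentioning them.

Start ::= num op | num id Start | num id Y | id Z num; Y ::= op | Start num | Z op; Z ::= id | Start id Start | num | Y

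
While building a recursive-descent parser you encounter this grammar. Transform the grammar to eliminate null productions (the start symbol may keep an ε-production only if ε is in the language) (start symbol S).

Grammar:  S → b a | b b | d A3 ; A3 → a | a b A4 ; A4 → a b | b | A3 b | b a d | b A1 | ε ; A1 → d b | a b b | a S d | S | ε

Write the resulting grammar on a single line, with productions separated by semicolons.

Nullable nonterminals: {A1, A4}.
ε ∉ L(G), so no ε-production is kept.
For each production, add variants omitting each subset of nullable occurrences: A3 → a b A4 gives a b A4 | a b.

S → b a | b b | d A3; A3 → a | a b A4 | a b; A4 → a b | b | A3 b | b a d | b A1; A1 → d b | a b b | a S d | S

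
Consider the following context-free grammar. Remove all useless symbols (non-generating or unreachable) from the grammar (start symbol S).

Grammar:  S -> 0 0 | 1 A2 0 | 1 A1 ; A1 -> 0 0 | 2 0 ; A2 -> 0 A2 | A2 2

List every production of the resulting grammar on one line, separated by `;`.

Generating nonterminals: {A1, S}.
Reachable from S after that: {A1, S}.
Removed useless symbols: {A2} and every production mentioning them.

S -> 0 0 | 1 A1; A1 -> 0 0 | 2 0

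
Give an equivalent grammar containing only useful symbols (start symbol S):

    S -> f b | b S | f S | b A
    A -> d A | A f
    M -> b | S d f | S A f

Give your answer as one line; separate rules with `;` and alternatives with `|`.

S -> f b | b S | f S

Generating nonterminals: {M, S}.
Reachable from S after that: {S}.
Removed useless symbols: {A, M} and every production mentioning them.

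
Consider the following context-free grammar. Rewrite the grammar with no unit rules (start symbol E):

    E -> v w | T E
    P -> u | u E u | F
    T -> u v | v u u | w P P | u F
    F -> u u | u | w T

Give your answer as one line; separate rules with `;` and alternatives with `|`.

Unit pairs: P ⇒* {F}.
For each unit pair (A, B), copy every non-unit production of B to A, then drop all unit productions.

E -> v w | T E; P -> u u | u | w T | u E u; T -> u v | v u u | w P P | u F; F -> u u | u | w T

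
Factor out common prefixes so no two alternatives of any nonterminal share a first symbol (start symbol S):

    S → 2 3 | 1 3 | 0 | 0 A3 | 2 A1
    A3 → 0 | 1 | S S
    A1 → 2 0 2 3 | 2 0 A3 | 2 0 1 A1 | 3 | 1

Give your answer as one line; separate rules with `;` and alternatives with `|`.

S → 1 3 | 2 S' | 0 S''; A3 → 0 | 1 | S S; A1 → 3 | 1 | 2 0 A1'; S' → 3 | A1; S'' → ε | A3; A1' → 2 3 | A3 | 1 A1

S has alternatives sharing prefix '2': factor to S → 2 S' with S' → 3 | A1.
S has alternatives sharing prefix '0': factor to S → 0 S'' with S'' → ε | A3.
A1 has alternatives sharing prefix '2 0': factor to A1 → 2 0 A1' with A1' → 2 3 | A3 | 1 A1.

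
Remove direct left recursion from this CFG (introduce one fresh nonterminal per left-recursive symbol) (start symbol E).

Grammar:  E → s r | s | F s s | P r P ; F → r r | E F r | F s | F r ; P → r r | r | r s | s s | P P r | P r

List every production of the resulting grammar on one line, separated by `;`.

E → s r | s | F s s | P r P; F → r r F' | E F r F'; P → r r P' | r P' | r s P' | s s P'; F' → s F' | r F' | ε; P' → P r P' | r P' | ε

F, P are directly left-recursive.
For F: α = {s, r}, β = {r r, E F r}. Rewrite as F → β F' and F' → α F' | ε.
For P: α = {P r, r}, β = {r r, r, r s, s s}. Rewrite as P → β P' and P' → α P' | ε.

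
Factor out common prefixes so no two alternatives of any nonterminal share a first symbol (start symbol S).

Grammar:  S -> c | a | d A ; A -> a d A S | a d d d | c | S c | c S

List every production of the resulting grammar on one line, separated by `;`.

S -> c | a | d A; A -> S c | a d A' | c A''; A' -> A S | d d; A'' -> ε | S

A has alternatives sharing prefix 'a d': factor to A → a d A' with A' → A S | d d.
A has alternatives sharing prefix 'c': factor to A → c A'' with A'' → ε | S.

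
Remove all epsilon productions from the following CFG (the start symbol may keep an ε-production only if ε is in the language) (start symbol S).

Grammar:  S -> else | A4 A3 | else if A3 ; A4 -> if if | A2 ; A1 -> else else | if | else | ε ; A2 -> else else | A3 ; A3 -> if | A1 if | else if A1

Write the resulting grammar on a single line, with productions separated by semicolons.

Nullable set = {A1}.
ε ∉ L(G), so no ε-production is kept.
Add the nullable-subset variants: A3 → else if A1 gives else if A1 | else if.

S -> else | A4 A3 | else if A3; A4 -> if if | A2; A1 -> else else | if | else; A2 -> else else | A3; A3 -> if | A1 if | else if A1 | else if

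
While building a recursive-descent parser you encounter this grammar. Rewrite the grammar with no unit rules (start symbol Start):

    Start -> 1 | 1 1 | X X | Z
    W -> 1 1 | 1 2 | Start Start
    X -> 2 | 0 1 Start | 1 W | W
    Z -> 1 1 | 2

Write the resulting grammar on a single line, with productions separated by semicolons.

Unit pairs: Start ⇒* {Z}; X ⇒* {W}.
For every A with A ⇒* B via unit rules, add B's non-unit alternatives to A; then delete every rule of the form X → Y.

Start -> 1 1 | 2 | 1 | X X; W -> 1 1 | 1 2 | Start Start; X -> 2 | 0 1 Start | 1 W | 1 1 | 1 2 | Start Start; Z -> 1 1 | 2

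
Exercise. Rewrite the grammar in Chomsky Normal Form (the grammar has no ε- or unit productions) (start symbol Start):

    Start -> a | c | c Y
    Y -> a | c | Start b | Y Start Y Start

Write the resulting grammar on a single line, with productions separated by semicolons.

Start -> a | c | X1 Y; Y -> a | c | Start X2 | Y Y1; X1 -> c; X2 -> b; Y1 -> Start Y2; Y2 -> Y Start

Introduce a nonterminal for each terminal appearing in a rule of length ≥ 2: X1 → c, X2 → b.
Binarize each right-hand side of length ≥ 3 by chaining fresh nonterminals (Y1, Y2, …): affected rules were Y → Y Start Y Start.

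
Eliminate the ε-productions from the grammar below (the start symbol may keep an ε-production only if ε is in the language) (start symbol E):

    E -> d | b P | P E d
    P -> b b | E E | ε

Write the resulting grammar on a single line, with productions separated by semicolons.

E -> d | b P | b | P E d | E d; P -> b b | E E

Nullable nonterminals: {P}.
ε ∉ L(G), so no ε-production is kept.
For each production, add variants omitting each subset of nullable occurrences: E → b P gives b P | b. E → P E d gives P E d | E d.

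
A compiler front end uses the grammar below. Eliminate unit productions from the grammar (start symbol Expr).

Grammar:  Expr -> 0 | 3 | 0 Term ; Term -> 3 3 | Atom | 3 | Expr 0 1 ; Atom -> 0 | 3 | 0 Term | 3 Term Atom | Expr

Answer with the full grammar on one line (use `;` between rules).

Unit pairs: Atom ⇒* {Expr}; Term ⇒* {Atom, Expr}.
For each unit pair (A, B), copy every non-unit production of B to A, then drop all unit productions.

Expr -> 0 | 3 | 0 Term; Term -> 3 3 | 3 | Expr 0 1 | 0 | 0 Term | 3 Term Atom; Atom -> 0 | 3 | 0 Term | 3 Term Atom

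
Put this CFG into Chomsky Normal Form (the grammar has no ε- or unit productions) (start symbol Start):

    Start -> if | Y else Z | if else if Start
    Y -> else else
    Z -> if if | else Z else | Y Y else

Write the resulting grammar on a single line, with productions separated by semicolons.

Introduce a nonterminal for each terminal appearing in a rule of length ≥ 2: X1 → else, X2 → if.
Binarize each right-hand side of length ≥ 3 by chaining fresh nonterminals (Y1, Y2, …): affected rules were Start → Y X1 Z; Start → X2 X1 X2 Start; Z → X1 Z X1; Z → Y Y X1.

Start -> if | Y Y1 | X2 Y2; Y -> X1 X1; Z -> X2 X2 | X1 Y4 | Y Y5; X1 -> else; X2 -> if; Y1 -> X1 Z; Y2 -> X1 Y3; Y3 -> X2 Start; Y4 -> Z X1; Y5 -> Y X1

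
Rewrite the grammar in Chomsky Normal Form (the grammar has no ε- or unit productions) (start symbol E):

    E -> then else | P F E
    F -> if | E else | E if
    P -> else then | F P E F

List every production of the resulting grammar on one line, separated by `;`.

Introduce a nonterminal for each terminal appearing in a rule of length ≥ 2: X1 → then, X2 → else, X3 → if.
Binarize each right-hand side of length ≥ 3 by chaining fresh nonterminals (Y1, Y2, …): affected rules were E → P F E; P → F P E F.

E -> X1 X2 | P Y1; F -> if | E X2 | E X3; P -> X2 X1 | F Y2; X1 -> then; X2 -> else; X3 -> if; Y1 -> F E; Y2 -> P Y3; Y3 -> E F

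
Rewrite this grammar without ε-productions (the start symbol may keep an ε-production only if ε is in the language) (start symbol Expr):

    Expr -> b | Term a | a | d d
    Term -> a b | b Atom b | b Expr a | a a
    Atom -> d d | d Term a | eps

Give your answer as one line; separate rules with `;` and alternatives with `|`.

Expr -> b | Term a | a | d d; Term -> a b | b Atom b | b b | b Expr a | a a; Atom -> d d | d Term a

The nullable symbols are {Atom}.
ε ∉ L(G), so no ε-production is kept.
Add the nullable-subset variants: Term → b Atom b gives b Atom b | b b.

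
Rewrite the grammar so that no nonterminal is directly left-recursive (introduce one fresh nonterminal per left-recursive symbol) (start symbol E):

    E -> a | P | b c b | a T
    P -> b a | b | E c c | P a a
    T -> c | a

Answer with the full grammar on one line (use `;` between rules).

P is directly left-recursive.
For P: α = {a a}, β = {b a, b, E c c}. Rewrite as P → β P' and P' → α P' | ε.

E -> a | P | b c b | a T; P -> b a P' | b P' | E c c P'; T -> c | a; P' -> a a P' | epsilon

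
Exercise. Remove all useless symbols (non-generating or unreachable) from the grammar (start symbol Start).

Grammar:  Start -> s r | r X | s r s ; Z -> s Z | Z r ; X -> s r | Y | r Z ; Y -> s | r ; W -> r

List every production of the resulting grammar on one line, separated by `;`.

Start -> s r | r X | s r s; X -> s r | Y; Y -> s | r

Generating nonterminals: {Start, W, X, Y}.
Reachable from Start after that: {Start, X, Y}.
Removed useless symbols: {W, Z} and every production mentioning them.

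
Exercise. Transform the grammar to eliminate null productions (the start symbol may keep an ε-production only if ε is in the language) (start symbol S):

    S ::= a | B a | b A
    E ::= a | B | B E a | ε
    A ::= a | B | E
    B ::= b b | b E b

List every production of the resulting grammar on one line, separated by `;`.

Nullable nonterminals: {A, E}.
ε ∉ L(G), so no ε-production is kept.
Expand every rule over subsets of its nullable positions: S → b A gives b A | b. E → B E a gives B E a | B a.

S ::= a | B a | b A | b; E ::= a | B | B E a | B a; A ::= a | B | E; B ::= b b | b E b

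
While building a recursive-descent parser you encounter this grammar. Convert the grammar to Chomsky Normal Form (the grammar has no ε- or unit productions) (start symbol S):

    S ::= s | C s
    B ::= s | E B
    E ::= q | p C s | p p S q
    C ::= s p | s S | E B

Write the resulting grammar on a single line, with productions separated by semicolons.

S ::= s | C X1; B ::= s | E B; E ::= q | X2 Y1 | X2 Y2; C ::= X1 X2 | X1 S | E B; X1 ::= s; X2 ::= p; X3 ::= q; Y1 ::= C X1; Y2 ::= X2 Y3; Y3 ::= S X3

Introduce a nonterminal for each terminal appearing in a rule of length ≥ 2: X1 → s, X2 → p, X3 → q.
Binarize each right-hand side of length ≥ 3 by chaining fresh nonterminals (Y1, Y2, …): affected rules were E → X2 C X1; E → X2 X2 S X3.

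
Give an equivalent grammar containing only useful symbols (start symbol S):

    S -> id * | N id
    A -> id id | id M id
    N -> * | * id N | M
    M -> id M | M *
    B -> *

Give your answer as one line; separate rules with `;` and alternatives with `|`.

Generating nonterminals: {A, B, N, S}.
Reachable from S after that: {N, S}.
Removed useless symbols: {A, B, M} and every production mentioning them.

S -> id * | N id; N -> * | * id N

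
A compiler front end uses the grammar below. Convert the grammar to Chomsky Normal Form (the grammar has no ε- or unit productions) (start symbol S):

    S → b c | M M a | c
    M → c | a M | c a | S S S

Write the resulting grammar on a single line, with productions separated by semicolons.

Introduce a nonterminal for each terminal appearing in a rule of length ≥ 2: X1 → b, X2 → c, X3 → a.
Binarize each right-hand side of length ≥ 3 by chaining fresh nonterminals (Y1, Y2, …): affected rules were S → M M X3; M → S S S.

S → X1 X2 | M Y1 | c; M → c | X3 M | X2 X3 | S Y2; X1 → b; X2 → c; X3 → a; Y1 → M X3; Y2 → S S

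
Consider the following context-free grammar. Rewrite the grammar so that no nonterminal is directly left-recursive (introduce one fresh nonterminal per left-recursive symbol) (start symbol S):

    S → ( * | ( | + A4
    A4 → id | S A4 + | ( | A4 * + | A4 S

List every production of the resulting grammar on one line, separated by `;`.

A4 is directly left-recursive.
For A4: α = {* +, S}, β = {id, S A4 +, (}. Rewrite as A4 → β A4' and A4' → α A4' | ε.

S → ( * | ( | + A4; A4 → id A4' | S A4 + A4' | ( A4'; A4' → * + A4' | S A4' | ε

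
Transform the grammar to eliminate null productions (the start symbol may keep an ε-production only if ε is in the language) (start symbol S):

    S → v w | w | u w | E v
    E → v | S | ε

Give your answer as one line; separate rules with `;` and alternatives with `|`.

The nullable symbols are {E}.
ε ∉ L(G), so no ε-production is kept.
Expand every rule over subsets of its nullable positions: S → E v gives E v | v.

S → v w | w | u w | E v | v; E → v | S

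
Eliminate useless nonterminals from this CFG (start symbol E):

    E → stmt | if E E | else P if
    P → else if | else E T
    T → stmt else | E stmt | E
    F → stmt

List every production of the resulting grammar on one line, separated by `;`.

E → stmt | if E E | else P if; P → else if | else E T; T → stmt else | E stmt | E

Generating nonterminals: {E, F, P, T}.
Reachable from E after that: {E, P, T}.
Removed useless symbols: {F} and every production mentioning them.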